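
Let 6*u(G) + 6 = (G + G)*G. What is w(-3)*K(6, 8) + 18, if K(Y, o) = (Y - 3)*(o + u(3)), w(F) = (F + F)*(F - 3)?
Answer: 1098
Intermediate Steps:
w(F) = 2*F*(-3 + F) (w(F) = (2*F)*(-3 + F) = 2*F*(-3 + F))
u(G) = -1 + G²/3 (u(G) = -1 + ((G + G)*G)/6 = -1 + ((2*G)*G)/6 = -1 + (2*G²)/6 = -1 + G²/3)
K(Y, o) = (-3 + Y)*(2 + o) (K(Y, o) = (Y - 3)*(o + (-1 + (⅓)*3²)) = (-3 + Y)*(o + (-1 + (⅓)*9)) = (-3 + Y)*(o + (-1 + 3)) = (-3 + Y)*(o + 2) = (-3 + Y)*(2 + o))
w(-3)*K(6, 8) + 18 = (2*(-3)*(-3 - 3))*(-6 - 3*8 + 2*6 + 6*8) + 18 = (2*(-3)*(-6))*(-6 - 24 + 12 + 48) + 18 = 36*30 + 18 = 1080 + 18 = 1098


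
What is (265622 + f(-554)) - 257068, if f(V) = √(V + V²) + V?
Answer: 8000 + √306362 ≈ 8553.5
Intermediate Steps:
f(V) = V + √(V + V²)
(265622 + f(-554)) - 257068 = (265622 + (-554 + √(-554*(1 - 554)))) - 257068 = (265622 + (-554 + √(-554*(-553)))) - 257068 = (265622 + (-554 + √306362)) - 257068 = (265068 + √306362) - 257068 = 8000 + √306362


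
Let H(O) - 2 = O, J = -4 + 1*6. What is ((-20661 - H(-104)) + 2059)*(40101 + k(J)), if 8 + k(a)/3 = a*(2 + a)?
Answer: -741868500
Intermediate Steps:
J = 2 (J = -4 + 6 = 2)
H(O) = 2 + O
k(a) = -24 + 3*a*(2 + a) (k(a) = -24 + 3*(a*(2 + a)) = -24 + 3*a*(2 + a))
((-20661 - H(-104)) + 2059)*(40101 + k(J)) = ((-20661 - (2 - 104)) + 2059)*(40101 + (-24 + 3*2² + 6*2)) = ((-20661 - 1*(-102)) + 2059)*(40101 + (-24 + 3*4 + 12)) = ((-20661 + 102) + 2059)*(40101 + (-24 + 12 + 12)) = (-20559 + 2059)*(40101 + 0) = -18500*40101 = -741868500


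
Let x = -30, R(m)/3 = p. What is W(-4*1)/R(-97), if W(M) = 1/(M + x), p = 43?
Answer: -1/4386 ≈ -0.00022800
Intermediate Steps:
R(m) = 129 (R(m) = 3*43 = 129)
W(M) = 1/(-30 + M) (W(M) = 1/(M - 30) = 1/(-30 + M))
W(-4*1)/R(-97) = 1/(-30 - 4*1*129) = (1/129)/(-30 - 4) = (1/129)/(-34) = -1/34*1/129 = -1/4386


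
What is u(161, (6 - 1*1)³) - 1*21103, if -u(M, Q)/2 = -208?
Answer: -20687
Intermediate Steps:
u(M, Q) = 416 (u(M, Q) = -2*(-208) = 416)
u(161, (6 - 1*1)³) - 1*21103 = 416 - 1*21103 = 416 - 21103 = -20687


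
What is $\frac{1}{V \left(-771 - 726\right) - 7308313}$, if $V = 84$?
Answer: $- \frac{1}{7434061} \approx -1.3452 \cdot 10^{-7}$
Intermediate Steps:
$\frac{1}{V \left(-771 - 726\right) - 7308313} = \frac{1}{84 \left(-771 - 726\right) - 7308313} = \frac{1}{84 \left(-1497\right) - 7308313} = \frac{1}{-125748 - 7308313} = \frac{1}{-7434061} = - \frac{1}{7434061}$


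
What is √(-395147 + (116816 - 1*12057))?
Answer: 2*I*√72597 ≈ 538.88*I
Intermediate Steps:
√(-395147 + (116816 - 1*12057)) = √(-395147 + (116816 - 12057)) = √(-395147 + 104759) = √(-290388) = 2*I*√72597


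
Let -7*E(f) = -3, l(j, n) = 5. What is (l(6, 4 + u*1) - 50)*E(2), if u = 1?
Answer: -135/7 ≈ -19.286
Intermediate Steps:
E(f) = 3/7 (E(f) = -⅐*(-3) = 3/7)
(l(6, 4 + u*1) - 50)*E(2) = (5 - 50)*(3/7) = -45*3/7 = -135/7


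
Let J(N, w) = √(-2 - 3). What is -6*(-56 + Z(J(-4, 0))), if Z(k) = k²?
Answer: 366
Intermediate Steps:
J(N, w) = I*√5 (J(N, w) = √(-5) = I*√5)
-6*(-56 + Z(J(-4, 0))) = -6*(-56 + (I*√5)²) = -6*(-56 - 5) = -6*(-61) = 366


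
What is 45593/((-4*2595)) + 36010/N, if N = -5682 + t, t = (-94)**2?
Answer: 114991739/16369260 ≈ 7.0249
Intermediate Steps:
t = 8836
N = 3154 (N = -5682 + 8836 = 3154)
45593/((-4*2595)) + 36010/N = 45593/((-4*2595)) + 36010/3154 = 45593/(-10380) + 36010*(1/3154) = 45593*(-1/10380) + 18005/1577 = -45593/10380 + 18005/1577 = 114991739/16369260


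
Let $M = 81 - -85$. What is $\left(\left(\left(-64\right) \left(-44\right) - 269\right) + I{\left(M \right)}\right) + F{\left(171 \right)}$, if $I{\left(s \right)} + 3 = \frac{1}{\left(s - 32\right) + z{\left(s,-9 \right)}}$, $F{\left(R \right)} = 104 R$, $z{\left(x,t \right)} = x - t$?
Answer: $\frac{6281353}{309} \approx 20328.0$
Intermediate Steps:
$M = 166$ ($M = 81 + 85 = 166$)
$I{\left(s \right)} = -3 + \frac{1}{-23 + 2 s}$ ($I{\left(s \right)} = -3 + \frac{1}{\left(s - 32\right) + \left(s - -9\right)} = -3 + \frac{1}{\left(-32 + s\right) + \left(s + 9\right)} = -3 + \frac{1}{\left(-32 + s\right) + \left(9 + s\right)} = -3 + \frac{1}{-23 + 2 s}$)
$\left(\left(\left(-64\right) \left(-44\right) - 269\right) + I{\left(M \right)}\right) + F{\left(171 \right)} = \left(\left(\left(-64\right) \left(-44\right) - 269\right) + \frac{2 \left(35 - 498\right)}{-23 + 2 \cdot 166}\right) + 104 \cdot 171 = \left(\left(2816 - 269\right) + \frac{2 \left(35 - 498\right)}{-23 + 332}\right) + 17784 = \left(2547 + 2 \cdot \frac{1}{309} \left(-463\right)\right) + 17784 = \left(2547 - \frac{926}{309}\right) + 17784 = \frac{786097}{309} + 17784 = \frac{6281353}{309}$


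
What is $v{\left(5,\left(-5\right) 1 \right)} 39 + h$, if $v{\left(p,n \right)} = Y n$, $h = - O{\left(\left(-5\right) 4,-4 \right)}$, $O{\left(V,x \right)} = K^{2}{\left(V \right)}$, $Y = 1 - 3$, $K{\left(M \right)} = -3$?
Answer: $381$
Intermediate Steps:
$Y = -2$ ($Y = 1 - 3 = -2$)
$O{\left(V,x \right)} = 9$ ($O{\left(V,x \right)} = \left(-3\right)^{2} = 9$)
$h = -9$ ($h = \left(-1\right) 9 = -9$)
$v{\left(p,n \right)} = - 2 n$
$v{\left(5,\left(-5\right) 1 \right)} 39 + h = - 2 \left(\left(-5\right) 1\right) 39 - 9 = \left(-2\right) \left(-5\right) 39 - 9 = 10 \cdot 39 - 9 = 390 - 9 = 381$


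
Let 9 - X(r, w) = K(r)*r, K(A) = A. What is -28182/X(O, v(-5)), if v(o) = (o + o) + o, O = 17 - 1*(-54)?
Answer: 14091/2516 ≈ 5.6006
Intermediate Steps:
O = 71 (O = 17 + 54 = 71)
v(o) = 3*o (v(o) = 2*o + o = 3*o)
X(r, w) = 9 - r**2 (X(r, w) = 9 - r*r = 9 - r**2)
-28182/X(O, v(-5)) = -28182/(9 - 1*71**2) = -28182/(9 - 1*5041) = -28182/(9 - 5041) = -28182/(-5032) = -28182*(-1/5032) = 14091/2516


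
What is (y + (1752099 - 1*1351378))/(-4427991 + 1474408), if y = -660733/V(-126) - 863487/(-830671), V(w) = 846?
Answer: -281057626235345/2075623559587278 ≈ -0.13541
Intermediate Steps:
y = -548121231841/702747666 (y = -660733/846 - 863487/(-830671) = -660733*1/846 - 863487*(-1/830671) = -660733/846 + 863487/830671 = -548121231841/702747666 ≈ -779.97)
(y + (1752099 - 1*1351378))/(-4427991 + 1474408) = (-548121231841/702747666 + (1752099 - 1*1351378))/(-4427991 + 1474408) = (-548121231841/702747666 + (1752099 - 1351378))/(-2953583) = (-548121231841/702747666 + 400721)*(-1/2953583) = (281057626235345/702747666)*(-1/2953583) = -281057626235345/2075623559587278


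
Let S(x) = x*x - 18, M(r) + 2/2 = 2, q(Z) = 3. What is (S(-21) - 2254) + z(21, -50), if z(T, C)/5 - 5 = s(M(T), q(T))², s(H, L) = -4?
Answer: -1726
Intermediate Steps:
M(r) = 1 (M(r) = -1 + 2 = 1)
S(x) = -18 + x² (S(x) = x² - 18 = -18 + x²)
z(T, C) = 105 (z(T, C) = 25 + 5*(-4)² = 25 + 5*16 = 25 + 80 = 105)
(S(-21) - 2254) + z(21, -50) = ((-18 + (-21)²) - 2254) + 105 = ((-18 + 441) - 2254) + 105 = (423 - 2254) + 105 = -1831 + 105 = -1726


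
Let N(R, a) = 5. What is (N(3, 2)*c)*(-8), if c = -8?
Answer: 320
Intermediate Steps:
(N(3, 2)*c)*(-8) = (5*(-8))*(-8) = -40*(-8) = 320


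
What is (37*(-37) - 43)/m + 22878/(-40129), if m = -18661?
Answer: -370264210/748847269 ≈ -0.49445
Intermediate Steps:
(37*(-37) - 43)/m + 22878/(-40129) = (37*(-37) - 43)/(-18661) + 22878/(-40129) = (-1369 - 43)*(-1/18661) + 22878*(-1/40129) = -1412*(-1/18661) - 22878/40129 = 1412/18661 - 22878/40129 = -370264210/748847269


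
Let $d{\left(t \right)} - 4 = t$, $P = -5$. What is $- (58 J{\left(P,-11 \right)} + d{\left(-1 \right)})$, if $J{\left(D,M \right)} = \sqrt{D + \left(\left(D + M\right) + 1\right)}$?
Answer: $-3 - 116 i \sqrt{5} \approx -3.0 - 259.38 i$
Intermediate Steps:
$d{\left(t \right)} = 4 + t$
$J{\left(D,M \right)} = \sqrt{1 + M + 2 D}$ ($J{\left(D,M \right)} = \sqrt{D + \left(1 + D + M\right)} = \sqrt{1 + M + 2 D}$)
$- (58 J{\left(P,-11 \right)} + d{\left(-1 \right)}) = - (58 \sqrt{1 - 11 + 2 \left(-5\right)} + \left(4 - 1\right)) = - (58 \sqrt{1 - 11 - 10} + 3) = - (58 \sqrt{-20} + 3) = - (58 \cdot 2 i \sqrt{5} + 3) = - (116 i \sqrt{5} + 3) = - (3 + 116 i \sqrt{5}) = -3 - 116 i \sqrt{5}$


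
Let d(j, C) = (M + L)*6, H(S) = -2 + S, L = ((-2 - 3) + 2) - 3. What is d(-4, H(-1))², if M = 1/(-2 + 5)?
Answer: 1156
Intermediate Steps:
L = -6 (L = (-5 + 2) - 3 = -3 - 3 = -6)
M = ⅓ (M = 1/3 = ⅓ ≈ 0.33333)
d(j, C) = -34 (d(j, C) = (⅓ - 6)*6 = -17/3*6 = -34)
d(-4, H(-1))² = (-34)² = 1156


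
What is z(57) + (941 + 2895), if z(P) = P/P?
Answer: 3837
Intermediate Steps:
z(P) = 1
z(57) + (941 + 2895) = 1 + (941 + 2895) = 1 + 3836 = 3837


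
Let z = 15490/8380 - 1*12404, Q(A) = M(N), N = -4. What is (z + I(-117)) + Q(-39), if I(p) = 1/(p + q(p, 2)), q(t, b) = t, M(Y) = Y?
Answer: -608186977/49023 ≈ -12406.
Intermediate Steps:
Q(A) = -4
I(p) = 1/(2*p) (I(p) = 1/(p + p) = 1/(2*p))
z = -10393003/838 (z = 15490*(1/8380) - 12404 = 1549/838 - 12404 = -10393003/838 ≈ -12402.)
(z + I(-117)) + Q(-39) = (-10393003/838 + (1/2)/(-117)) - 4 = (-10393003/838 + (1/2)*(-1/117)) - 4 = (-10393003/838 - 1/234) - 4 = -607990885/49023 - 4 = -608186977/49023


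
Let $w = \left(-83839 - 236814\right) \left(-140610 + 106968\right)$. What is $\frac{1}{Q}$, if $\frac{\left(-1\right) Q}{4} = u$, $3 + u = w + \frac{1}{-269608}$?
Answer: $- \frac{67402}{2908371556186583} \approx -2.3175 \cdot 10^{-11}$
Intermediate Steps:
$w = 10787408226$ ($w = \left(-320653\right) \left(-33642\right) = 10787408226$)
$u = \frac{2908371556186583}{269608}$ ($u = -3 + \left(10787408226 + \frac{1}{-269608}\right) = -3 + \left(10787408226 - \frac{1}{269608}\right) = -3 + \frac{2908371556995407}{269608} = \frac{2908371556186583}{269608} \approx 1.0787 \cdot 10^{10}$)
$Q = - \frac{2908371556186583}{67402}$ ($Q = \left(-4\right) \frac{2908371556186583}{269608} = - \frac{2908371556186583}{67402} \approx -4.315 \cdot 10^{10}$)
$\frac{1}{Q} = \frac{1}{- \frac{2908371556186583}{67402}} = - \frac{67402}{2908371556186583}$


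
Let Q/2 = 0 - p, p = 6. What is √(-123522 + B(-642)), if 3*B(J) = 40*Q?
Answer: I*√123682 ≈ 351.68*I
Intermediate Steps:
Q = -12 (Q = 2*(0 - 1*6) = 2*(0 - 6) = 2*(-6) = -12)
B(J) = -160 (B(J) = (40*(-12))/3 = (⅓)*(-480) = -160)
√(-123522 + B(-642)) = √(-123522 - 160) = √(-123682) = I*√123682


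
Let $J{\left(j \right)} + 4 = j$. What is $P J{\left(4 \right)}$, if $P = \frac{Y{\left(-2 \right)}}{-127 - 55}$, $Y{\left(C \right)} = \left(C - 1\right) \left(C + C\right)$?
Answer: $0$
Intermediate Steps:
$Y{\left(C \right)} = 2 C \left(-1 + C\right)$ ($Y{\left(C \right)} = \left(-1 + C\right) 2 C = 2 C \left(-1 + C\right)$)
$J{\left(j \right)} = -4 + j$
$P = - \frac{6}{91}$ ($P = \frac{2 \left(-2\right) \left(-1 - 2\right)}{-127 - 55} = \frac{2 \left(-2\right) \left(-3\right)}{-182} = 12 \left(- \frac{1}{182}\right) = - \frac{6}{91} \approx -0.065934$)
$P J{\left(4 \right)} = - \frac{6 \left(-4 + 4\right)}{91} = \left(- \frac{6}{91}\right) 0 = 0$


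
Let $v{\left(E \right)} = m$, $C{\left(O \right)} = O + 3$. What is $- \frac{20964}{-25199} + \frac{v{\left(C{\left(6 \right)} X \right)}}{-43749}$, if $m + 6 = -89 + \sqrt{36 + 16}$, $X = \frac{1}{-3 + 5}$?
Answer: $\frac{919547941}{1102431051} - \frac{2 \sqrt{13}}{43749} \approx 0.83394$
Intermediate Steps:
$X = \frac{1}{2} \approx 0.5$
$C{\left(O \right)} = 3 + O$
$m = -95 + 2 \sqrt{13}$ ($m = -6 - \left(89 - \sqrt{36 + 16}\right) = -6 - \left(89 - \sqrt{52}\right) = -6 - \left(89 - 2 \sqrt{13}\right) = -95 + 2 \sqrt{13} \approx -87.789$)
$v{\left(E \right)} = -95 + 2 \sqrt{13}$
$- \frac{20964}{-25199} + \frac{v{\left(C{\left(6 \right)} X \right)}}{-43749} = - \frac{20964}{-25199} + \frac{-95 + 2 \sqrt{13}}{-43749} = \left(-20964\right) \left(- \frac{1}{25199}\right) + \left(-95 + 2 \sqrt{13}\right) \left(- \frac{1}{43749}\right) = \frac{20964}{25199} + \left(\frac{95}{43749} - \frac{2 \sqrt{13}}{43749}\right) = \frac{919547941}{1102431051} - \frac{2 \sqrt{13}}{43749}$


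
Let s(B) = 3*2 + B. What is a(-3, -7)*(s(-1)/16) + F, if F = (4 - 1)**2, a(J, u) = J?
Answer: 129/16 ≈ 8.0625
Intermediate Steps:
s(B) = 6 + B
F = 9 (F = 3**2 = 9)
a(-3, -7)*(s(-1)/16) + F = -3*(6 - 1)/16 + 9 = -15/16 + 9 = 129/16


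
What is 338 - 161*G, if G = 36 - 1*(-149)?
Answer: -29447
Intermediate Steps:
G = 185 (G = 36 + 149 = 185)
338 - 161*G = 338 - 161*185 = 338 - 29785 = -29447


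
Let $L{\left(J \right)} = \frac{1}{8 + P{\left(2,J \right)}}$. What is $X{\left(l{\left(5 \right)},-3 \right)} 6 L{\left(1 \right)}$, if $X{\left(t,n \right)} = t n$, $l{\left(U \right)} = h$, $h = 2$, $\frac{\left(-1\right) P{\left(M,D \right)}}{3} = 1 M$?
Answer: $-18$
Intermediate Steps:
$P{\left(M,D \right)} = - 3 M$ ($P{\left(M,D \right)} = - 3 \cdot 1 M = - 3 M$)
$L{\left(J \right)} = \frac{1}{2}$ ($L{\left(J \right)} = \frac{1}{8 - 6} = \frac{1}{2}$)
$l{\left(U \right)} = 2$
$X{\left(t,n \right)} = n t$
$X{\left(l{\left(5 \right)},-3 \right)} 6 L{\left(1 \right)} = \left(-3\right) 2 \cdot 6 \cdot \frac{1}{2} = \left(-6\right) 6 \cdot \frac{1}{2} = \left(-36\right) \frac{1}{2} = -18$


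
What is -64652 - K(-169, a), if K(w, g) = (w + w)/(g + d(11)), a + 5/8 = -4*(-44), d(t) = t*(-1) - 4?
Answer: -82945812/1283 ≈ -64650.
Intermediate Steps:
d(t) = -4 - t (d(t) = -t - 4 = -4 - t)
a = 1403/8 (a = -5/8 - 4*(-44) = -5/8 + 176 = 1403/8 ≈ 175.38)
K(w, g) = 2*w/(-15 + g) (K(w, g) = (w + w)/(g + (-4 - 1*11)) = (2*w)/(g + (-4 - 11)) = (2*w)/(g - 15) = (2*w)/(-15 + g) = 2*w/(-15 + g))
-64652 - K(-169, a) = -64652 - 2*(-169)/(-15 + 1403/8) = -64652 - 2*(-169)/1283/8 = -64652 - 2*(-169)*8/1283 = -64652 - 1*(-2704/1283) = -64652 + 2704/1283 = -82945812/1283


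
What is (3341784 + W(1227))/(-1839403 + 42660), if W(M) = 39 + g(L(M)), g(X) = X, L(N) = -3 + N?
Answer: -3343047/1796743 ≈ -1.8606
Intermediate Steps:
W(M) = 36 + M (W(M) = 39 + (-3 + M) = 36 + M)
(3341784 + W(1227))/(-1839403 + 42660) = (3341784 + (36 + 1227))/(-1839403 + 42660) = (3341784 + 1263)/(-1796743) = 3343047*(-1/1796743) = -3343047/1796743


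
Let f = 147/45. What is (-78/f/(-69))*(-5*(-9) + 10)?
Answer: 21450/1127 ≈ 19.033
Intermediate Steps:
f = 49/15 (f = 147*(1/45) = 49/15 ≈ 3.2667)
(-78/f/(-69))*(-5*(-9) + 10) = (-78/49/15/(-69))*(-5*(-9) + 10) = (-78*15/49*(-1/69))*(45 + 10) = -1170/49*(-1/69)*55 = (390/1127)*55 = 21450/1127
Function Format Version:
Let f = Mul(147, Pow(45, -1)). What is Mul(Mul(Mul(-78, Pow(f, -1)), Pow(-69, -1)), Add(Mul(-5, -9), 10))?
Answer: Rational(21450, 1127) ≈ 19.033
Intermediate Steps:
f = Rational(49, 15) (f = Mul(147, Rational(1, 45)) = Rational(49, 15) ≈ 3.2667)
Mul(Mul(Mul(-78, Pow(f, -1)), Pow(-69, -1)), Add(Mul(-5, -9), 10)) = Mul(Mul(Mul(-78, Pow(Rational(49, 15), -1)), Pow(-69, -1)), Add(Mul(-5, -9), 10)) = Mul(Mul(Mul(-78, Rational(15, 49)), Rational(-1, 69)), Add(45, 10)) = Mul(Mul(Rational(-1170, 49), Rational(-1, 69)), 55) = Mul(Rational(390, 1127), 55) = Rational(21450, 1127)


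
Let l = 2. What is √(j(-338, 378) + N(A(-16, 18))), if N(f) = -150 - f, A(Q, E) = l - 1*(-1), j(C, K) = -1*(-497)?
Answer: 2*√86 ≈ 18.547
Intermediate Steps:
j(C, K) = 497
A(Q, E) = 3 (A(Q, E) = 2 - 1*(-1) = 2 + 1 = 3)
√(j(-338, 378) + N(A(-16, 18))) = √(497 + (-150 - 1*3)) = √(497 + (-150 - 3)) = √(497 - 153) = √344 = 2*√86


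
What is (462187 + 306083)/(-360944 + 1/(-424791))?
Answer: -65270836314/30665152541 ≈ -2.1285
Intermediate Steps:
(462187 + 306083)/(-360944 + 1/(-424791)) = 768270/(-360944 - 1/424791) = 768270/(-153325762705/424791) = 768270*(-424791/153325762705) = -65270836314/30665152541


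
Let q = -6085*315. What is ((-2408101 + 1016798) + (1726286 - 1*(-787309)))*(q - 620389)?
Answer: -2847438859888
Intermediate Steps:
q = -1916775
((-2408101 + 1016798) + (1726286 - 1*(-787309)))*(q - 620389) = ((-2408101 + 1016798) + (1726286 - 1*(-787309)))*(-1916775 - 620389) = (-1391303 + (1726286 + 787309))*(-2537164) = (-1391303 + 2513595)*(-2537164) = 1122292*(-2537164) = -2847438859888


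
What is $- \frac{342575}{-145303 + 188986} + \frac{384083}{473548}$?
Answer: $- \frac{145447808411}{20685997284} \approx -7.0312$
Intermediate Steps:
$- \frac{342575}{-145303 + 188986} + \frac{384083}{473548} = - \frac{342575}{43683} + 384083 \cdot \frac{1}{473548} = \left(-342575\right) \frac{1}{43683} + \frac{384083}{473548} = - \frac{342575}{43683} + \frac{384083}{473548} = - \frac{145447808411}{20685997284}$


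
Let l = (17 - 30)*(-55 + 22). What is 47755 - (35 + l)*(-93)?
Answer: 90907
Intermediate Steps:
l = 429 (l = -13*(-33) = 429)
47755 - (35 + l)*(-93) = 47755 - (35 + 429)*(-93) = 47755 - 464*(-93) = 47755 - 1*(-43152) = 47755 + 43152 = 90907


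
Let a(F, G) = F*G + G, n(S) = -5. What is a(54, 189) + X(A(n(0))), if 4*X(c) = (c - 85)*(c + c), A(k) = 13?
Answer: 9927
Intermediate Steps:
a(F, G) = G + F*G
X(c) = c*(-85 + c)/2 (X(c) = ((c - 85)*(c + c))/4 = ((-85 + c)*(2*c))/4 = (2*c*(-85 + c))/4 = c*(-85 + c)/2)
a(54, 189) + X(A(n(0))) = 189*(1 + 54) + (1/2)*13*(-85 + 13) = 189*55 + (1/2)*13*(-72) = 10395 - 468 = 9927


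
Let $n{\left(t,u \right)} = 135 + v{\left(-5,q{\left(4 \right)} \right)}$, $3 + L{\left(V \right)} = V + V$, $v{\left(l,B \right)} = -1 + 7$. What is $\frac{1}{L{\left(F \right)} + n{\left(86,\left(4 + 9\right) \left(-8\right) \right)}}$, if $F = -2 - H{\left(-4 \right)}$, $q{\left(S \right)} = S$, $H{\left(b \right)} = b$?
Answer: $\frac{1}{142} \approx 0.0070423$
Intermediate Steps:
$v{\left(l,B \right)} = 6$
$F = 2$ ($F = -2 - -4 = -2 + 4 = 2$)
$L{\left(V \right)} = -3 + 2 V$ ($L{\left(V \right)} = -3 + \left(V + V\right) = -3 + 2 V$)
$n{\left(t,u \right)} = 141$ ($n{\left(t,u \right)} = 135 + 6 = 141$)
$\frac{1}{L{\left(F \right)} + n{\left(86,\left(4 + 9\right) \left(-8\right) \right)}} = \frac{1}{\left(-3 + 2 \cdot 2\right) + 141} = \frac{1}{\left(-3 + 4\right) + 141} = \frac{1}{1 + 141} = \frac{1}{142}$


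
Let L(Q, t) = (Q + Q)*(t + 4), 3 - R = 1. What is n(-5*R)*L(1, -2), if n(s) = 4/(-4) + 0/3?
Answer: -4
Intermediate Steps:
R = 2 (R = 3 - 1*1 = 3 - 1 = 2)
L(Q, t) = 2*Q*(4 + t) (L(Q, t) = (2*Q)*(4 + t) = 2*Q*(4 + t))
n(s) = -1 (n(s) = 4*(-¼) + 0*(⅓) = -1 + 0 = -1)
n(-5*R)*L(1, -2) = -2*(4 - 2) = -2*2 = -1*4 = -4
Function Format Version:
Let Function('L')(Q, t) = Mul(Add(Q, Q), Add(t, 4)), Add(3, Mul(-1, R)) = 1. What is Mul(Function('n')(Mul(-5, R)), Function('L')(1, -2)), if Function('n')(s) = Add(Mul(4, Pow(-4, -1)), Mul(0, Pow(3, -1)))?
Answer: -4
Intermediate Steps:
R = 2 (R = Add(3, Mul(-1, 1)) = Add(3, -1) = 2)
Function('L')(Q, t) = Mul(2, Q, Add(4, t)) (Function('L')(Q, t) = Mul(Mul(2, Q), Add(4, t)) = Mul(2, Q, Add(4, t)))
Function('n')(s) = -1 (Function('n')(s) = Add(Mul(4, Rational(-1, 4)), Mul(0, Rational(1, 3))) = Add(-1, 0) = -1)
Mul(Function('n')(Mul(-5, R)), Function('L')(1, -2)) = Mul(-1, Mul(2, 1, Add(4, -2))) = Mul(-1, Mul(2, 1, 2)) = Mul(-1, 4) = -4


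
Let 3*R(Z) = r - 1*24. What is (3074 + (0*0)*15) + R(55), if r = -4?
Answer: 9194/3 ≈ 3064.7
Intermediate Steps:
R(Z) = -28/3 (R(Z) = (-4 - 1*24)/3 = (-4 - 24)/3 = (⅓)*(-28) = -28/3)
(3074 + (0*0)*15) + R(55) = (3074 + (0*0)*15) - 28/3 = (3074 + 0*15) - 28/3 = (3074 + 0) - 28/3 = 3074 - 28/3 = 9194/3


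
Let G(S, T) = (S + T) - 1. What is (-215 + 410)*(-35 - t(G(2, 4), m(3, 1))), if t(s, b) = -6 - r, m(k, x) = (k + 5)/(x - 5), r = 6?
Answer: -4485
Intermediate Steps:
G(S, T) = -1 + S + T
m(k, x) = (5 + k)/(-5 + x)
t(s, b) = -12 (t(s, b) = -6 - 1*6 = -6 - 6 = -12)
(-215 + 410)*(-35 - t(G(2, 4), m(3, 1))) = (-215 + 410)*(-35 - 1*(-12)) = 195*(-35 + 12) = 195*(-23) = -4485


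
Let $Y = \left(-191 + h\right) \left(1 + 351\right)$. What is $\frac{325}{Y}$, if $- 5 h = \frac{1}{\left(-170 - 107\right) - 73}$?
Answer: $- \frac{284375}{58827824} \approx -0.004834$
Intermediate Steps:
$h = \frac{1}{1750}$ ($h = - \frac{1}{5 \left(\left(-170 - 107\right) - 73\right)} = - \frac{1}{5 \left(-277 - 73\right)} = - \frac{1}{5 \left(-350\right)} = \left(- \frac{1}{5}\right) \left(- \frac{1}{350}\right) = \frac{1}{1750} \approx 0.00057143$)
$Y = - \frac{58827824}{875}$ ($Y = \left(-191 + \frac{1}{1750}\right) \left(1 + 351\right) = \left(- \frac{334249}{1750}\right) 352 = - \frac{58827824}{875} \approx -67232.0$)
$\frac{325}{Y} = \frac{325}{- \frac{58827824}{875}} = 325 \left(- \frac{875}{58827824}\right) = - \frac{284375}{58827824}$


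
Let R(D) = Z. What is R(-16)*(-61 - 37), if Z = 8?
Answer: -784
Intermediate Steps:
R(D) = 8
R(-16)*(-61 - 37) = 8*(-61 - 37) = 8*(-98) = -784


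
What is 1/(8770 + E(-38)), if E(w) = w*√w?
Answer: 4385/38483886 + 19*I*√38/38483886 ≈ 0.00011394 + 3.0435e-6*I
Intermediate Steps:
E(w) = w^(3/2)
1/(8770 + E(-38)) = 1/(8770 + (-38)^(3/2)) = 1/(8770 - 38*I*√38)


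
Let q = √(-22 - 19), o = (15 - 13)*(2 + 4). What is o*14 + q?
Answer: 168 + I*√41 ≈ 168.0 + 6.4031*I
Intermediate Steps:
o = 12 (o = 2*6 = 12)
q = I*√41 (q = √(-41) = I*√41 ≈ 6.4031*I)
o*14 + q = 12*14 + I*√41 = 168 + I*√41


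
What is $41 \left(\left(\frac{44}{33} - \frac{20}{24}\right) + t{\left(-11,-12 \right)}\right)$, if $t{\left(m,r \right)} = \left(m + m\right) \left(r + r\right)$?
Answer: $\frac{43337}{2} \approx 21669.0$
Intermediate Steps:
$t{\left(m,r \right)} = 4 m r$ ($t{\left(m,r \right)} = 2 m 2 r = 4 m r$)
$41 \left(\left(\frac{44}{33} - \frac{20}{24}\right) + t{\left(-11,-12 \right)}\right) = 41 \left(\left(\frac{44}{33} - \frac{20}{24}\right) + 4 \left(-11\right) \left(-12\right)\right) = 41 \left(\left(44 \cdot \frac{1}{33} - \frac{5}{6}\right) + 528\right) = 41 \left(\left(\frac{4}{3} - \frac{5}{6}\right) + 528\right) = 41 \left(\frac{1}{2} + 528\right) = 41 \cdot \frac{1057}{2} = \frac{43337}{2}$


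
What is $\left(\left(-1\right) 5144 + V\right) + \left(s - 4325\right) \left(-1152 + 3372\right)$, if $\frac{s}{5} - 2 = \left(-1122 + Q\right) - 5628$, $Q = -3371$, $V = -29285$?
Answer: $-121956829$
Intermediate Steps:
$s = -50595$ ($s = 10 + 5 \left(\left(-1122 - 3371\right) - 5628\right) = 10 + 5 \left(-4493 - 5628\right) = 10 + 5 \left(-10121\right) = 10 - 50605 = -50595$)
$\left(\left(-1\right) 5144 + V\right) + \left(s - 4325\right) \left(-1152 + 3372\right) = \left(\left(-1\right) 5144 - 29285\right) + \left(-50595 - 4325\right) \left(-1152 + 3372\right) = \left(-5144 - 29285\right) - 121922400 = -34429 - 121922400 = -121956829$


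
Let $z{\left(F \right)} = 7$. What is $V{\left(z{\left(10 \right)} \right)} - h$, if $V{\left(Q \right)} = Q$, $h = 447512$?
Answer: $-447505$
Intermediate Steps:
$V{\left(z{\left(10 \right)} \right)} - h = 7 - 447512 = -447505$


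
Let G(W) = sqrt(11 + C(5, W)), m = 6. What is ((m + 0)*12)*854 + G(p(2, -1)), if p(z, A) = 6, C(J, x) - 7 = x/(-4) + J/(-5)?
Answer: 61488 + sqrt(62)/2 ≈ 61492.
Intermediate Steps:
C(J, x) = 7 - x/4 - J/5 (C(J, x) = 7 + (x/(-4) + J/(-5)) = 7 + (x*(-1/4) + J*(-1/5)) = 7 + (-x/4 - J/5) = 7 - x/4 - J/5)
G(W) = sqrt(17 - W/4) (G(W) = sqrt(11 + (7 - W/4 - 1/5*5)) = sqrt(11 + (7 - W/4 - 1)) = sqrt(11 + (6 - W/4)) = sqrt(17 - W/4))
((m + 0)*12)*854 + G(p(2, -1)) = ((6 + 0)*12)*854 + sqrt(68 - 1*6)/2 = (6*12)*854 + sqrt(68 - 6)/2 = 72*854 + sqrt(62)/2 = 61488 + sqrt(62)/2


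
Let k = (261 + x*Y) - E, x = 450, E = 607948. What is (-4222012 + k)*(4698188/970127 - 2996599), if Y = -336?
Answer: 14479856423560296615/970127 ≈ 1.4926e+13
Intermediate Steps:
k = -758887 (k = (261 + 450*(-336)) - 1*607948 = (261 - 151200) - 607948 = -150939 - 607948 = -758887)
(-4222012 + k)*(4698188/970127 - 2996599) = (-4222012 - 758887)*(4698188/970127 - 2996599) = -4980899*(4698188*(1/970127) - 2996599) = -4980899*(4698188/970127 - 2996599) = -4980899*(-2907076899885/970127) = 14479856423560296615/970127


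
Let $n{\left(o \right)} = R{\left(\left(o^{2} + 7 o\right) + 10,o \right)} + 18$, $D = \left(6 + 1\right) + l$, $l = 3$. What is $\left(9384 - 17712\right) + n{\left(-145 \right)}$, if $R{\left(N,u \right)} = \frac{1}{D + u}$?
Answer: $- \frac{1121851}{135} \approx -8310.0$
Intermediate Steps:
$D = 10$ ($D = \left(6 + 1\right) + 3 = 7 + 3 = 10$)
$R{\left(N,u \right)} = \frac{1}{10 + u}$
$n{\left(o \right)} = 18 + \frac{1}{10 + o}$ ($n{\left(o \right)} = \frac{1}{10 + o} + 18 = 18 + \frac{1}{10 + o}$)
$\left(9384 - 17712\right) + n{\left(-145 \right)} = \left(9384 - 17712\right) + \frac{181 + 18 \left(-145\right)}{10 - 145} = -8328 + \frac{181 - 2610}{-135} = -8328 - - \frac{2429}{135} = -8328 + \frac{2429}{135} = - \frac{1121851}{135}$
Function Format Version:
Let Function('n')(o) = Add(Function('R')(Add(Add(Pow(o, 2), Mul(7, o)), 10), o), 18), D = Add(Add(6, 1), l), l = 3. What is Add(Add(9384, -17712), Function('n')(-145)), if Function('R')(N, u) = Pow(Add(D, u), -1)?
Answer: Rational(-1121851, 135) ≈ -8310.0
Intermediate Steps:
D = 10 (D = Add(Add(6, 1), 3) = Add(7, 3) = 10)
Function('R')(N, u) = Pow(Add(10, u), -1)
Function('n')(o) = Add(18, Pow(Add(10, o), -1)) (Function('n')(o) = Add(Pow(Add(10, o), -1), 18) = Add(18, Pow(Add(10, o), -1)))
Add(Add(9384, -17712), Function('n')(-145)) = Add(Add(9384, -17712), Mul(Pow(Add(10, -145), -1), Add(181, Mul(18, -145)))) = Add(-8328, Mul(Pow(-135, -1), Add(181, -2610))) = Add(-8328, Mul(Rational(-1, 135), -2429)) = Add(-8328, Rational(2429, 135)) = Rational(-1121851, 135)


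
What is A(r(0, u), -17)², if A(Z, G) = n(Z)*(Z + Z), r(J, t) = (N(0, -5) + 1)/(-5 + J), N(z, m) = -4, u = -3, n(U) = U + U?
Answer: 1296/625 ≈ 2.0736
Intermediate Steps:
n(U) = 2*U
r(J, t) = -3/(-5 + J) (r(J, t) = (-4 + 1)/(-5 + J) = -3/(-5 + J))
A(Z, G) = 4*Z² (A(Z, G) = (2*Z)*(Z + Z) = (2*Z)*(2*Z) = 4*Z²)
A(r(0, u), -17)² = (4*(-3/(-5 + 0))²)² = (4*(-3/(-5))²)² = (4*(-3*(-⅕))²)² = (4*(⅗)²)² = (4*(9/25))² = (36/25)² = 1296/625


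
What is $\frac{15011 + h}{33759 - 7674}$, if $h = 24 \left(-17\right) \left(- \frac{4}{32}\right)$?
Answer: $\frac{15062}{26085} \approx 0.57742$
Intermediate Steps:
$h = 51$ ($h = - 408 \left(\left(-4\right) \frac{1}{32}\right) = \left(-408\right) \left(- \frac{1}{8}\right) = 51$)
$\frac{15011 + h}{33759 - 7674} = \frac{15011 + 51}{33759 - 7674} = \frac{15062}{26085}$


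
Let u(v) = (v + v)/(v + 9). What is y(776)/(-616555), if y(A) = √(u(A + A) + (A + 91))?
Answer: -√2117482451/962442355 ≈ -4.7812e-5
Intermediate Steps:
u(v) = 2*v/(9 + v) (u(v) = (2*v)/(9 + v) = 2*v/(9 + v))
y(A) = √(91 + A + 4*A/(9 + 2*A)) (y(A) = √(2*(A + A)/(9 + (A + A)) + (A + 91)) = √(2*(2*A)/(9 + 2*A) + (91 + A)) = √(4*A/(9 + 2*A) + (91 + A)) = √(91 + A + 4*A/(9 + 2*A)))
y(776)/(-616555) = √((819 + 2*776² + 195*776)/(9 + 2*776))/(-616555) = √((819 + 2*602176 + 151320)/(9 + 1552))*(-1/616555) = √((819 + 1204352 + 151320)/1561)*(-1/616555) = √((1/1561)*1356491)*(-1/616555) = √(1356491/1561)*(-1/616555) = (√2117482451/1561)*(-1/616555) = -√2117482451/962442355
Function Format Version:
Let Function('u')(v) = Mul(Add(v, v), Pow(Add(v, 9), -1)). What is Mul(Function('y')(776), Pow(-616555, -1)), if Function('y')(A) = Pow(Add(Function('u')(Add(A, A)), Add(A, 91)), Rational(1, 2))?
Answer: Mul(Rational(-1, 962442355), Pow(2117482451, Rational(1, 2))) ≈ -4.7812e-5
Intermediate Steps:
Function('u')(v) = Mul(2, v, Pow(Add(9, v), -1)) (Function('u')(v) = Mul(Mul(2, v), Pow(Add(9, v), -1)) = Mul(2, v, Pow(Add(9, v), -1)))
Function('y')(A) = Pow(Add(91, A, Mul(4, A, Pow(Add(9, Mul(2, A)), -1))), Rational(1, 2)) (Function('y')(A) = Pow(Add(Mul(2, Add(A, A), Pow(Add(9, Add(A, A)), -1)), Add(A, 91)), Rational(1, 2)) = Pow(Add(Mul(2, Mul(2, A), Pow(Add(9, Mul(2, A)), -1)), Add(91, A)), Rational(1, 2)) = Pow(Add(Mul(4, A, Pow(Add(9, Mul(2, A)), -1)), Add(91, A)), Rational(1, 2)) = Pow(Add(91, A, Mul(4, A, Pow(Add(9, Mul(2, A)), -1))), Rational(1, 2)))
Mul(Function('y')(776), Pow(-616555, -1)) = Mul(Pow(Mul(Pow(Add(9, Mul(2, 776)), -1), Add(819, Mul(2, Pow(776, 2)), Mul(195, 776))), Rational(1, 2)), Pow(-616555, -1)) = Mul(Pow(Mul(Pow(Add(9, 1552), -1), Add(819, Mul(2, 602176), 151320)), Rational(1, 2)), Rational(-1, 616555)) = Mul(Pow(Mul(Pow(1561, -1), Add(819, 1204352, 151320)), Rational(1, 2)), Rational(-1, 616555)) = Mul(Pow(Mul(Rational(1, 1561), 1356491), Rational(1, 2)), Rational(-1, 616555)) = Mul(Pow(Rational(1356491, 1561), Rational(1, 2)), Rational(-1, 616555)) = Mul(Mul(Rational(1, 1561), Pow(2117482451, Rational(1, 2))), Rational(-1, 616555)) = Mul(Rational(-1, 962442355), Pow(2117482451, Rational(1, 2)))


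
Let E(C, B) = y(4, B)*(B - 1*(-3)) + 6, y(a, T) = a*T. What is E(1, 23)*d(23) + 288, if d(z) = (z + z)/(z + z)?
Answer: 2686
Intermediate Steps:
d(z) = 1 (d(z) = (2*z)/((2*z)) = (2*z)*(1/(2*z)) = 1)
y(a, T) = T*a
E(C, B) = 6 + 4*B*(3 + B) (E(C, B) = (B*4)*(B - 1*(-3)) + 6 = (4*B)*(B + 3) + 6 = (4*B)*(3 + B) + 6 = 4*B*(3 + B) + 6 = 6 + 4*B*(3 + B))
E(1, 23)*d(23) + 288 = (6 + 4*23**2 + 12*23)*1 + 288 = (6 + 4*529 + 276)*1 + 288 = (6 + 2116 + 276)*1 + 288 = 2398*1 + 288 = 2398 + 288 = 2686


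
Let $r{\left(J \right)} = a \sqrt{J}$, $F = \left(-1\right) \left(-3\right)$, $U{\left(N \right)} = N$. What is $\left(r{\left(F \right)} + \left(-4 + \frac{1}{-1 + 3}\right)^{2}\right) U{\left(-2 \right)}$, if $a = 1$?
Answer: $- \frac{49}{2} - 2 \sqrt{3} \approx -27.964$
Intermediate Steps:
$F = 3$
$r{\left(J \right)} = \sqrt{J}$ ($r{\left(J \right)} = 1 \sqrt{J} = \sqrt{J}$)
$\left(r{\left(F \right)} + \left(-4 + \frac{1}{-1 + 3}\right)^{2}\right) U{\left(-2 \right)} = \left(\sqrt{3} + \left(-4 + \frac{1}{-1 + 3}\right)^{2}\right) \left(-2\right) = \left(\sqrt{3} + \left(-4 + \frac{1}{2}\right)^{2}\right) \left(-2\right) = \left(\sqrt{3} + \left(- \frac{7}{2}\right)^{2}\right) \left(-2\right) = \left(\sqrt{3} + \frac{49}{4}\right) \left(-2\right) = \left(\frac{49}{4} + \sqrt{3}\right) \left(-2\right) = - \frac{49}{2} - 2 \sqrt{3}$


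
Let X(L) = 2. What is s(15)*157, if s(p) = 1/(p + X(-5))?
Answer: 157/17 ≈ 9.2353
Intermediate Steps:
s(p) = 1/(2 + p) (s(p) = 1/(p + 2) = 1/(2 + p))
s(15)*157 = 157/(2 + 15) = 157/17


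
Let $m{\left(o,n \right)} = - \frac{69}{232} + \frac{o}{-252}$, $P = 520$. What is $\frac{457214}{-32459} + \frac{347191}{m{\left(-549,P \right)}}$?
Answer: $\frac{1407709755822}{7627865} \approx 1.8455 \cdot 10^{5}$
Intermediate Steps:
$m{\left(o,n \right)} = - \frac{69}{232} - \frac{o}{252}$ ($m{\left(o,n \right)} = \left(-69\right) \frac{1}{232} + o \left(- \frac{1}{252}\right) = - \frac{69}{232} - \frac{o}{252}$)
$\frac{457214}{-32459} + \frac{347191}{m{\left(-549,P \right)}} = \frac{457214}{-32459} + \frac{347191}{- \frac{69}{232} - - \frac{61}{28}} = 457214 \left(- \frac{1}{32459}\right) + \frac{347191}{- \frac{69}{232} + \frac{61}{28}} = - \frac{457214}{32459} + \frac{347191}{\frac{3055}{1624}} = - \frac{457214}{32459} + 347191 \cdot \frac{1624}{3055} = - \frac{457214}{32459} + \frac{43372168}{235} = \frac{1407709755822}{7627865}$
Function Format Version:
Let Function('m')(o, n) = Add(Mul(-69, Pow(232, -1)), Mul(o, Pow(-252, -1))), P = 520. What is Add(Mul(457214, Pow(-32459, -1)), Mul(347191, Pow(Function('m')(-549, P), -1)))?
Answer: Rational(1407709755822, 7627865) ≈ 1.8455e+5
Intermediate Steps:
Function('m')(o, n) = Add(Rational(-69, 232), Mul(Rational(-1, 252), o)) (Function('m')(o, n) = Add(Mul(-69, Rational(1, 232)), Mul(o, Rational(-1, 252))) = Add(Rational(-69, 232), Mul(Rational(-1, 252), o)))
Add(Mul(457214, Pow(-32459, -1)), Mul(347191, Pow(Function('m')(-549, P), -1))) = Add(Mul(457214, Pow(-32459, -1)), Mul(347191, Pow(Add(Rational(-69, 232), Mul(Rational(-1, 252), -549)), -1))) = Add(Mul(457214, Rational(-1, 32459)), Mul(347191, Pow(Add(Rational(-69, 232), Rational(61, 28)), -1))) = Add(Rational(-457214, 32459), Mul(347191, Pow(Rational(3055, 1624), -1))) = Add(Rational(-457214, 32459), Mul(347191, Rational(1624, 3055))) = Add(Rational(-457214, 32459), Rational(43372168, 235)) = Rational(1407709755822, 7627865)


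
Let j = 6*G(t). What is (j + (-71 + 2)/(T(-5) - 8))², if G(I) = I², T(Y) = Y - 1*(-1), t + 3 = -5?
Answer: 2430481/16 ≈ 1.5191e+5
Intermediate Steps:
t = -8 (t = -3 - 5 = -8)
T(Y) = 1 + Y (T(Y) = Y + 1 = 1 + Y)
j = 384 (j = 6*(-8)² = 6*64 = 384)
(j + (-71 + 2)/(T(-5) - 8))² = (384 + (-71 + 2)/((1 - 5) - 8))² = (384 - 69/(-4 - 8))² = (384 - 69/(-12))² = (384 - 69*(-1/12))² = (384 + 23/4)² = (1559/4)² = 2430481/16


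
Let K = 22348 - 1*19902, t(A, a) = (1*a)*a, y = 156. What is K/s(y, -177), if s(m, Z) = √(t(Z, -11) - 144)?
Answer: -2446*I*√23/23 ≈ -510.03*I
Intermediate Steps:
t(A, a) = a² (t(A, a) = a*a = a²)
s(m, Z) = I*√23 (s(m, Z) = √((-11)² - 144) = √(121 - 144) = √(-23) = I*√23)
K = 2446 (K = 22348 - 19902 = 2446)
K/s(y, -177) = 2446/((I*√23)) = 2446*(-I*√23/23) = -2446*I*√23/23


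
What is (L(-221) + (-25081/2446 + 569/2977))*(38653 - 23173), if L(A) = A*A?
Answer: 2752144978740660/3640871 ≈ 7.5590e+8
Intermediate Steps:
L(A) = A²
(L(-221) + (-25081/2446 + 569/2977))*(38653 - 23173) = ((-221)² + (-25081/2446 + 569/2977))*(38653 - 23173) = (48841 + (-25081*1/2446 + 569*(1/2977)))*15480 = (48841 + (-25081/2446 + 569/2977))*15480 = (48841 - 73274363/7281742)*15480 = (355574286659/7281742)*15480 = 2752144978740660/3640871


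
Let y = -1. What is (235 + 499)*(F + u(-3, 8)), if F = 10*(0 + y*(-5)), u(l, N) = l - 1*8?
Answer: 28626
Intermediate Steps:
u(l, N) = -8 + l (u(l, N) = l - 8 = -8 + l)
F = 50 (F = 10*(0 - 1*(-5)) = 10*(0 + 5) = 10*5 = 50)
(235 + 499)*(F + u(-3, 8)) = (235 + 499)*(50 + (-8 - 3)) = 734*(50 - 11) = 734*39 = 28626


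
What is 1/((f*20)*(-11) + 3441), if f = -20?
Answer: 1/7841 ≈ 0.00012753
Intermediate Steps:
1/((f*20)*(-11) + 3441) = 1/(-20*20*(-11) + 3441) = 1/(-400*(-11) + 3441) = 1/(4400 + 3441) = 1/7841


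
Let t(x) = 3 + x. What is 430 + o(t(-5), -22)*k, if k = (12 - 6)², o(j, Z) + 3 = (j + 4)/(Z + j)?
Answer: 319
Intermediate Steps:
o(j, Z) = -3 + (4 + j)/(Z + j) (o(j, Z) = -3 + (j + 4)/(Z + j) = -3 + (4 + j)/(Z + j))
k = 36 (k = 6² = 36)
430 + o(t(-5), -22)*k = 430 + ((4 - 3*(-22) - 2*(3 - 5))/(-22 + (3 - 5)))*36 = 430 + ((4 + 66 - 2*(-2))/(-22 - 2))*36 = 430 + ((4 + 66 + 4)/(-24))*36 = 430 - 1/24*74*36 = 430 - 37/12*36 = 430 - 111 = 319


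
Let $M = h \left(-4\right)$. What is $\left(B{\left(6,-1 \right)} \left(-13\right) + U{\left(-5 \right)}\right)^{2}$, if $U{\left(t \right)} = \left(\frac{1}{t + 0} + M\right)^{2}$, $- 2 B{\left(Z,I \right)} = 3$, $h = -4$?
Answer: $\frac{181090849}{2500} \approx 72436.0$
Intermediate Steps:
$B{\left(Z,I \right)} = - \frac{3}{2}$ ($B{\left(Z,I \right)} = \left(- \frac{1}{2}\right) 3 = - \frac{3}{2}$)
$M = 16$ ($M = \left(-4\right) \left(-4\right) = 16$)
$U{\left(t \right)} = \left(16 + \frac{1}{t}\right)^{2}$ ($U{\left(t \right)} = \left(\frac{1}{t + 0} + 16\right)^{2} = \left(\frac{1}{t} + 16\right)^{2} = \left(16 + \frac{1}{t}\right)^{2}$)
$\left(B{\left(6,-1 \right)} \left(-13\right) + U{\left(-5 \right)}\right)^{2} = \left(\left(- \frac{3}{2}\right) \left(-13\right) + \frac{\left(1 + 16 \left(-5\right)\right)^{2}}{25}\right)^{2} = \left(\frac{39}{2} + \frac{\left(1 - 80\right)^{2}}{25}\right)^{2} = \left(\frac{39}{2} + \frac{\left(-79\right)^{2}}{25}\right)^{2} = \left(\frac{39}{2} + \frac{1}{25} \cdot 6241\right)^{2} = \left(\frac{39}{2} + \frac{6241}{25}\right)^{2} = \left(\frac{13457}{50}\right)^{2} = \frac{181090849}{2500}$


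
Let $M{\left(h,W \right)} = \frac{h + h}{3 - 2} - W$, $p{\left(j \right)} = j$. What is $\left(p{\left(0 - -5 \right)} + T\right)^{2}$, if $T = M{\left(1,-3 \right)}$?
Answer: $100$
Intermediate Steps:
$M{\left(h,W \right)} = - W + 2 h$ ($M{\left(h,W \right)} = \frac{2 h}{1} - W = 2 h 1 - W = 2 h - W = - W + 2 h$)
$T = 5$ ($T = \left(-1\right) \left(-3\right) + 2 \cdot 1 = 3 + 2 = 5$)
$\left(p{\left(0 - -5 \right)} + T\right)^{2} = \left(\left(0 - -5\right) + 5\right)^{2} = \left(\left(0 + 5\right) + 5\right)^{2} = \left(5 + 5\right)^{2} = 10^{2} = 100$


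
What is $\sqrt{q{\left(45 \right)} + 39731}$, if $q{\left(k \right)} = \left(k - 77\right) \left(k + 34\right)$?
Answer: $\sqrt{37203} \approx 192.88$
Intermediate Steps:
$q{\left(k \right)} = \left(-77 + k\right) \left(34 + k\right)$
$\sqrt{q{\left(45 \right)} + 39731} = \sqrt{\left(-2618 + 45^{2} - 1935\right) + 39731} = \sqrt{\left(-2618 + 2025 - 1935\right) + 39731} = \sqrt{-2528 + 39731} = \sqrt{37203}$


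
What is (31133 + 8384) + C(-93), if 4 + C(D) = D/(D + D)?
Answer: 79027/2 ≈ 39514.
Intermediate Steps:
C(D) = -7/2 (C(D) = -4 + D/(D + D) = -4 + D/((2*D)) = -4 + (1/(2*D))*D = -4 + ½ = -7/2)
(31133 + 8384) + C(-93) = (31133 + 8384) - 7/2 = 39517 - 7/2 = 79027/2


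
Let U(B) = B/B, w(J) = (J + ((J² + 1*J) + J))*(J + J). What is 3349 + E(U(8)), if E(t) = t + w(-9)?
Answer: 2378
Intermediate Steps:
w(J) = 2*J*(J² + 3*J) (w(J) = (J + ((J² + J) + J))*(2*J) = (J + ((J + J²) + J))*(2*J) = (J + (J² + 2*J))*(2*J) = (J² + 3*J)*(2*J) = 2*J*(J² + 3*J))
U(B) = 1
E(t) = -972 + t (E(t) = t + 2*(-9)²*(3 - 9) = t + 2*81*(-6) = t - 972 = -972 + t)
3349 + E(U(8)) = 3349 + (-972 + 1) = 3349 - 971 = 2378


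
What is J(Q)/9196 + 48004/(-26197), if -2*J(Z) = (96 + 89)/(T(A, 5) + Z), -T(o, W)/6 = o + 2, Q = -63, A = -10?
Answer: -2647699415/1445445672 ≈ -1.8318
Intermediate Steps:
T(o, W) = -12 - 6*o (T(o, W) = -6*(o + 2) = -6*(2 + o) = -12 - 6*o)
J(Z) = -185/(2*(48 + Z)) (J(Z) = -(96 + 89)/(2*((-12 - 6*(-10)) + Z)) = -185/(2*((-12 + 60) + Z)) = -185/(2*(48 + Z)))
J(Q)/9196 + 48004/(-26197) = -185/(96 + 2*(-63))/9196 + 48004/(-26197) = -185/(96 - 126)*(1/9196) + 48004*(-1/26197) = -185/(-30)*(1/9196) - 48004/26197 = -185*(-1/30)*(1/9196) - 48004/26197 = (37/6)*(1/9196) - 48004/26197 = 37/55176 - 48004/26197 = -2647699415/1445445672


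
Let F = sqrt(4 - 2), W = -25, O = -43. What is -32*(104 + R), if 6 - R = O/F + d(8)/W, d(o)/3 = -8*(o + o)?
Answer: -75712/25 - 688*sqrt(2) ≈ -4001.5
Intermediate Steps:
F = sqrt(2) ≈ 1.4142
d(o) = -48*o (d(o) = 3*(-8*(o + o)) = 3*(-16*o) = -48*o)
R = -234/25 + 43*sqrt(2)/2 (R = 6 - (-43*sqrt(2)/2 - 48*8/(-25)) = 6 - (-43*sqrt(2)/2 - 384*(-1/25)) = 6 - (-43*sqrt(2)/2 + 384/25) = 6 - (384/25 - 43*sqrt(2)/2) = 6 + (-384/25 + 43*sqrt(2)/2) = -234/25 + 43*sqrt(2)/2 ≈ 21.046)
-32*(104 + R) = -32*(104 + (-234/25 + 43*sqrt(2)/2)) = -32*(2366/25 + 43*sqrt(2)/2) = -75712/25 - 688*sqrt(2)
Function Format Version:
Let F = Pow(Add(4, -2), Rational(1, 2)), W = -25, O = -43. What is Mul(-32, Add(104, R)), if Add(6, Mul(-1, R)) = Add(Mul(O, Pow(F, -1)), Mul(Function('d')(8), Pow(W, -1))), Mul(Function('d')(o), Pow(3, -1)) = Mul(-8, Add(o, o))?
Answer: Add(Rational(-75712, 25), Mul(-688, Pow(2, Rational(1, 2)))) ≈ -4001.5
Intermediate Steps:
F = Pow(2, Rational(1, 2)) ≈ 1.4142
Function('d')(o) = Mul(-48, o) (Function('d')(o) = Mul(3, Mul(-8, Add(o, o))) = Mul(3, Mul(-8, Mul(2, o))) = Mul(3, Mul(-16, o)) = Mul(-48, o))
R = Add(Rational(-234, 25), Mul(Rational(43, 2), Pow(2, Rational(1, 2)))) (R = Add(6, Mul(-1, Add(Mul(-43, Pow(Pow(2, Rational(1, 2)), -1)), Mul(Mul(-48, 8), Pow(-25, -1))))) = Add(6, Mul(-1, Add(Mul(-43, Mul(Rational(1, 2), Pow(2, Rational(1, 2)))), Mul(-384, Rational(-1, 25))))) = Add(6, Mul(-1, Add(Mul(Rational(-43, 2), Pow(2, Rational(1, 2))), Rational(384, 25)))) = Add(6, Mul(-1, Add(Rational(384, 25), Mul(Rational(-43, 2), Pow(2, Rational(1, 2)))))) = Add(6, Add(Rational(-384, 25), Mul(Rational(43, 2), Pow(2, Rational(1, 2))))) = Add(Rational(-234, 25), Mul(Rational(43, 2), Pow(2, Rational(1, 2)))) ≈ 21.046)
Mul(-32, Add(104, R)) = Mul(-32, Add(104, Add(Rational(-234, 25), Mul(Rational(43, 2), Pow(2, Rational(1, 2)))))) = Mul(-32, Add(Rational(2366, 25), Mul(Rational(43, 2), Pow(2, Rational(1, 2))))) = Add(Rational(-75712, 25), Mul(-688, Pow(2, Rational(1, 2))))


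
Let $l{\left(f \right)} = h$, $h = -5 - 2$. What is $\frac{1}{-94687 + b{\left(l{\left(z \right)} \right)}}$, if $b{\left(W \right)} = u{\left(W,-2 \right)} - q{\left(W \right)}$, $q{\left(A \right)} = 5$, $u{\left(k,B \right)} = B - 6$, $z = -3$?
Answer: $- \frac{1}{94700} \approx -1.056 \cdot 10^{-5}$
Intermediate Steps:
$u{\left(k,B \right)} = -6 + B$
$h = -7$
$l{\left(f \right)} = -7$
$b{\left(W \right)} = -13$ ($b{\left(W \right)} = \left(-6 - 2\right) - 5 = -8 - 5 = -13$)
$\frac{1}{-94687 + b{\left(l{\left(z \right)} \right)}} = \frac{1}{-94687 - 13} = \frac{1}{-94700} = - \frac{1}{94700}$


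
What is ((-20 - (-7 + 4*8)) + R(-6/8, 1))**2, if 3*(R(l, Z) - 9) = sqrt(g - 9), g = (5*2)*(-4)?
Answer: 11615/9 - 168*I ≈ 1290.6 - 168.0*I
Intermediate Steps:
g = -40 (g = 10*(-4) = -40)
R(l, Z) = 9 + 7*I/3 (R(l, Z) = 9 + sqrt(-40 - 9)/3 = 9 + sqrt(-49)/3 = 9 + (7*I)/3 = 9 + 7*I/3)
((-20 - (-7 + 4*8)) + R(-6/8, 1))**2 = ((-20 - (-7 + 4*8)) + (9 + 7*I/3))**2 = ((-20 - (-7 + 32)) + (9 + 7*I/3))**2 = ((-20 - 1*25) + (9 + 7*I/3))**2 = ((-20 - 25) + (9 + 7*I/3))**2 = (-45 + (9 + 7*I/3))**2 = (-36 + 7*I/3)**2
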